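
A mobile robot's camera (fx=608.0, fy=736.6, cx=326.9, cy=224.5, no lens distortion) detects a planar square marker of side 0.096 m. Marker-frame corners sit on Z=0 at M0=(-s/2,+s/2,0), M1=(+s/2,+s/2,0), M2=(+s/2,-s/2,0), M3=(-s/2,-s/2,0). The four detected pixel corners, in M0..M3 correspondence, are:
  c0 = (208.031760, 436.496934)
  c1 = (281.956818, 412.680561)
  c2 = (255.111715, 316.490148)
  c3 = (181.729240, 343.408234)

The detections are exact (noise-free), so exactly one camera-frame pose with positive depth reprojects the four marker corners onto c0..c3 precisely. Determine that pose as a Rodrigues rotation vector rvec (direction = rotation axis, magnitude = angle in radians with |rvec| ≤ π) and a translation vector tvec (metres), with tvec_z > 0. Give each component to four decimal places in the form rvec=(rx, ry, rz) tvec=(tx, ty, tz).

Intrinsics K: fx=608.0, fy=736.6, cx=326.9, cy=224.5
Marker side s = 0.096 m; corners in marker frame (Z=0):
  M0 = (-0.0480, +0.0480, 0)
  M1 = (+0.0480, +0.0480, 0)
  M2 = (+0.0480, -0.0480, 0)
  M3 = (-0.0480, -0.0480, 0)
Detected image corners:
  c0 = (208.031760, 436.496934) px
  c1 = (281.956818, 412.680561) px
  c2 = (255.111715, 316.490148) px
  c3 = (181.729240, 343.408234) px
Planar DLT: solve 8×8 A·h = b for H (H[2,2]=1):
  H  [+690.75839 +286.57680 +231.15097]
  H  [-388.72524 +1001.54724 +377.56608]
  H  [-0.33005 +0.04234 +1.00000]
B = K⁻¹H; ‖b₁‖=1.420156, ‖b₂‖=1.420156; λ = 2/(‖b₁‖+‖b₂‖) = 0.704148, sign → tz>0 ⇒ λ=+0.704148
r₁ = λ·B[:,0] = (+0.92495,-0.30077,-0.23240); r₂ = λ·B[:,1] = (+0.31586,+0.94834,+0.02982)
r₃ = r₁×r₂ = (+0.21143,-0.10098,+0.97216); SVD([r₁ r₂ r₃]) → R = UVᵀ:
  R  [+0.92495 +0.31586 +0.21143]
  R  [-0.30077 +0.94834 -0.10098]
  R  [-0.23240 +0.02982 +0.97216]
t = (-0.11089, +0.14632, +0.70415) m
tr R = 2.845446; θ = arccos((tr R − 1)/2) = 0.395710 rad = 22.673°
axis k = ((R−Rᵀ)₃₂, (R−Rᵀ)₁₃, (R−Rᵀ)₂₁) / (2 sinθ) = (+0.169666, +0.575707, -0.799859)
rvec = θ·k = (+0.067139, +0.227813, -0.316513)

rvec=(0.0671, 0.2278, -0.3165) tvec=(-0.1109, 0.1463, 0.7041)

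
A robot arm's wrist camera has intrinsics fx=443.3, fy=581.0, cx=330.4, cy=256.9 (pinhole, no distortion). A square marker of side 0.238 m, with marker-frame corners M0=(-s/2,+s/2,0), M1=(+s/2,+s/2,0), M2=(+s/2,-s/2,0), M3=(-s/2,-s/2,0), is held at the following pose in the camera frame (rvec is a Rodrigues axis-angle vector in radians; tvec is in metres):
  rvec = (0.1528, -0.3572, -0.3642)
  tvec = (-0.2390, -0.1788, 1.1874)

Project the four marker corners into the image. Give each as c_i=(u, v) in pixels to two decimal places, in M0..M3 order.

Intrinsics K: fx=443.3, fy=581.0, cx=330.4, cy=256.9
Marker side s = 0.238 m; corners in marker frame (Z=0):
  M0 = (-0.1190, +0.1190, 0)
  M1 = (+0.1190, +0.1190, 0)
  M2 = (+0.1190, -0.1190, 0)
  M3 = (-0.1190, -0.1190, 0)
rvec = (0.1528, -0.3572, -0.3642), |rvec| = θ = 0.53252 rad = 30.511°
Rodrigues: sinθ=0.50771, 1−cosθ=0.13847; R = I + sinθ·[k]× + (1−cosθ)·[k]×²:
    [+0.87293 +0.32058 -0.36773]
    [-0.37388 +0.92383 -0.08216]
    [+0.31338 +0.20920 +0.92630]
t = (-0.2390, -0.1788, 1.1874) m
M0: Pc = R·M0+t = (-0.30473, -0.02437, +1.17500); u = 443.3·(-0.30473)/1.17500 + 330.4 = 215.4328, v = 581.0·(-0.02437)/1.17500 + 256.9 = 244.8487
M1: Pc = R·M1+t = (-0.09697, -0.11336, +1.24959); u = 443.3·(-0.09697)/1.24959 + 330.4 = 295.9983, v = 581.0·(-0.11336)/1.24959 + 256.9 = 204.1948
M2: Pc = R·M2+t = (-0.17327, -0.33323, +1.19980); u = 443.3·(-0.17327)/1.19980 + 330.4 = 266.3803, v = 581.0·(-0.33323)/1.19980 + 256.9 = 95.5350
M3: Pc = R·M3+t = (-0.38103, -0.24424, +1.12521); u = 443.3·(-0.38103)/1.12521 + 330.4 = 180.2866, v = 581.0·(-0.24424)/1.12521 + 256.9 = 130.7853

c0=(215.43, 244.85) c1=(296.00, 204.19) c2=(266.38, 95.54) c3=(180.29, 130.79)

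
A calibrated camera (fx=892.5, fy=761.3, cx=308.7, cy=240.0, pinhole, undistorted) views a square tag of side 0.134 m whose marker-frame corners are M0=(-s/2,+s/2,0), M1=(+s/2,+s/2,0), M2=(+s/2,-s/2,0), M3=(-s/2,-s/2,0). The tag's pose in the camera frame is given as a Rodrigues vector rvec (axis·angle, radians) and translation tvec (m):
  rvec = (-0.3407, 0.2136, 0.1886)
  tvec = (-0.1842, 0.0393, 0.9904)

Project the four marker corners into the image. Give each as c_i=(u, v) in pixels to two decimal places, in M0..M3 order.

Intrinsics K: fx=892.5, fy=761.3, cx=308.7, cy=240.0
Marker side s = 0.134 m; corners in marker frame (Z=0):
  M0 = (-0.0670, +0.0670, 0)
  M1 = (+0.0670, +0.0670, 0)
  M2 = (+0.0670, -0.0670, 0)
  M3 = (-0.0670, -0.0670, 0)
rvec = (-0.3407, 0.2136, 0.1886), |rvec| = θ = 0.44415 rad = 25.448°
Rodrigues: sinθ=0.42969, 1−cosθ=0.09702; R = I + sinθ·[k]× + (1−cosθ)·[k]×²:
    [+0.96007 -0.21825 +0.17504]
    [+0.14667 +0.92542 +0.34942]
    [-0.23825 -0.30979 +0.92047]
t = (-0.1842, 0.0393, 0.9904) m
M0: Pc = R·M0+t = (-0.26315, +0.09148, +0.98561); u = 892.5·(-0.26315)/0.98561 + 308.7 = 70.4112, v = 761.3·(+0.09148)/0.98561 + 240.0 = 310.6578
M1: Pc = R·M1+t = (-0.13450, +0.11113, +0.95368); u = 892.5·(-0.13450)/0.95368 + 308.7 = 182.8299, v = 761.3·(+0.11113)/0.95368 + 240.0 = 328.7120
M2: Pc = R·M2+t = (-0.10525, -0.01288, +0.99519); u = 892.5·(-0.10525)/0.99519 + 308.7 = 214.3083, v = 761.3·(-0.01288)/0.99519 + 240.0 = 230.1501
M3: Pc = R·M3+t = (-0.23390, -0.03253, +1.02712); u = 892.5·(-0.23390)/1.02712 + 308.7 = 105.4547, v = 761.3·(-0.03253)/1.02712 + 240.0 = 215.8891

c0=(70.41, 310.66) c1=(182.83, 328.71) c2=(214.31, 230.15) c3=(105.45, 215.89)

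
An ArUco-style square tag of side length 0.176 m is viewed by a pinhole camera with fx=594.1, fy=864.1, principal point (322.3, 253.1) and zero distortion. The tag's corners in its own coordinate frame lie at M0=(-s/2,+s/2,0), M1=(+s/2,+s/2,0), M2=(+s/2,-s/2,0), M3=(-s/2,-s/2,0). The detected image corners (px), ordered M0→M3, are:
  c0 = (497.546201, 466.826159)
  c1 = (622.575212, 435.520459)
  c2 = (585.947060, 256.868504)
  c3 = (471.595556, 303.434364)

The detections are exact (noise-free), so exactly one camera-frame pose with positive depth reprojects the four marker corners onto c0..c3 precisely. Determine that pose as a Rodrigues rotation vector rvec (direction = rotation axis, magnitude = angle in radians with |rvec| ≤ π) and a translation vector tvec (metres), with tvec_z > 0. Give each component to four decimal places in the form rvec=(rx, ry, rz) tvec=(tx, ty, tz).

Intrinsics K: fx=594.1, fy=864.1, cx=322.3, cy=253.1
Marker side s = 0.176 m; corners in marker frame (Z=0):
  M0 = (-0.0880, +0.0880, 0)
  M1 = (+0.0880, +0.0880, 0)
  M2 = (+0.0880, -0.0880, 0)
  M3 = (-0.0880, -0.0880, 0)
Detected image corners:
  c0 = (497.546201, 466.826159) px
  c1 = (622.575212, 435.520459) px
  c2 = (585.947060, 256.868504) px
  c3 = (471.595556, 303.434364) px
Planar DLT: solve 8×8 A·h = b for H (H[2,2]=1):
  H  [+359.31389 -16.13429 +540.83602]
  H  [-437.37159 +840.28246 +364.01009]
  H  [-0.58742 -0.35331 +1.00000]
B = K⁻¹H; ‖b₁‖=1.144334, ‖b₂‖=1.144334; λ = 2/(‖b₁‖+‖b₂‖) = 0.873870, sign → tz>0 ⇒ λ=+0.873870
r₁ = λ·B[:,0] = (+0.80700,-0.29196,-0.51333); r₂ = λ·B[:,1] = (+0.14376,+0.94022,-0.30875)
r₃ = r₁×r₂ = (+0.57278,+0.17536,+0.80073); SVD([r₁ r₂ r₃]) → R = UVᵀ:
  R  [+0.80700 +0.14376 +0.57278]
  R  [-0.29196 +0.94022 +0.17536]
  R  [-0.51333 -0.30875 +0.80073]
t = (+0.32145, +0.11216, +0.87387) m
tr R = 2.547949; θ = arccos((tr R − 1)/2) = 0.685702 rad = 39.288°
axis k = ((R−Rᵀ)₃₂, (R−Rᵀ)₁₃, (R−Rᵀ)₂₁) / (2 sinθ) = (-0.382260, +0.857615, -0.344055)
rvec = θ·k = (-0.262117, +0.588069, -0.235919)

rvec=(-0.2621, 0.5881, -0.2359) tvec=(0.3214, 0.1122, 0.8739)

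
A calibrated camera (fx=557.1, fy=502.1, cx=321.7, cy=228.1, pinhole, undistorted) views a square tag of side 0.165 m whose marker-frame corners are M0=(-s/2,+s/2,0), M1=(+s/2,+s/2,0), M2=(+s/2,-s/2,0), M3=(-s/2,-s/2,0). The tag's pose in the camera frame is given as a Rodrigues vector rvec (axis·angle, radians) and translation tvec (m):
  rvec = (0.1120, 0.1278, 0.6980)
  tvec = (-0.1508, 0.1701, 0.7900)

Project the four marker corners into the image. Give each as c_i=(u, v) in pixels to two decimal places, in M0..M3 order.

c0=(138.70, 339.59) c1=(223.38, 408.75) c2=(295.70, 332.67) c3=(207.23, 262.67)

Intrinsics K: fx=557.1, fy=502.1, cx=321.7, cy=228.1
Marker side s = 0.165 m; corners in marker frame (Z=0):
  M0 = (-0.0825, +0.0825, 0)
  M1 = (+0.0825, +0.0825, 0)
  M2 = (+0.0825, -0.0825, 0)
  M3 = (-0.0825, -0.0825, 0)
rvec = (0.1120, 0.1278, 0.6980), |rvec| = θ = 0.71839 rad = 41.161°
Rodrigues: sinθ=0.65817, 1−cosθ=0.24713; R = I + sinθ·[k]× + (1−cosθ)·[k]×²:
    [+0.75887 -0.63264 +0.15452]
    [+0.64635 +0.76069 -0.05990]
    [-0.07965 +0.14533 +0.98617]
t = (-0.1508, 0.1701, 0.7900) m
M0: Pc = R·M0+t = (-0.26560, +0.17953, +0.80856); u = 557.1·(-0.26560)/0.80856 + 321.7 = 138.7012, v = 502.1·(+0.17953)/0.80856 + 228.1 = 339.5865
M1: Pc = R·M1+t = (-0.14039, +0.28618, +0.79542); u = 557.1·(-0.14039)/0.79542 + 321.7 = 223.3759, v = 502.1·(+0.28618)/0.79542 + 228.1 = 408.7486
M2: Pc = R·M2+t = (-0.03600, +0.16067, +0.77144); u = 557.1·(-0.03600)/0.77144 + 321.7 = 295.7023, v = 502.1·(+0.16067)/0.77144 + 228.1 = 332.6718
M3: Pc = R·M3+t = (-0.16121, +0.05402, +0.78458); u = 557.1·(-0.16121)/0.78458 + 321.7 = 207.2281, v = 502.1·(+0.05402)/0.78458 + 228.1 = 262.6703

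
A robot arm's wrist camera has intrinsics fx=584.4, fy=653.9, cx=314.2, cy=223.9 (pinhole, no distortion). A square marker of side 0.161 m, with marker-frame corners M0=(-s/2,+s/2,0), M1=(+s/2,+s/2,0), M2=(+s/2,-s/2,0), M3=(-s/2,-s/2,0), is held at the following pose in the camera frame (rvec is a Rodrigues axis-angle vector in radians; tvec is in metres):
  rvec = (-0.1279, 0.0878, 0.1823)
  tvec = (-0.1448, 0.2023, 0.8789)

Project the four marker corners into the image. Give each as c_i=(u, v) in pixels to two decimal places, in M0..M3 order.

Intrinsics K: fx=584.4, fy=653.9, cx=314.2, cy=223.9
Marker side s = 0.161 m; corners in marker frame (Z=0):
  M0 = (-0.0805, +0.0805, 0)
  M1 = (+0.0805, +0.0805, 0)
  M2 = (+0.0805, -0.0805, 0)
  M3 = (-0.0805, -0.0805, 0)
rvec = (-0.1279, 0.0878, 0.1823), |rvec| = θ = 0.23938 rad = 13.715°
Rodrigues: sinθ=0.23710, 1−cosθ=0.02851; R = I + sinθ·[k]× + (1−cosθ)·[k]×²:
    [+0.97963 -0.18615 +0.07536]
    [+0.17498 +0.97532 +0.13465]
    [-0.09857 -0.11872 +0.98802]
t = (-0.1448, 0.2023, 0.8789) m
M0: Pc = R·M0+t = (-0.23865, +0.26673, +0.87728); u = 584.4·(-0.23865)/0.87728 + 314.2 = 155.2262, v = 653.9·(+0.26673)/0.87728 + 223.9 = 422.7120
M1: Pc = R·M1+t = (-0.08093, +0.29490, +0.86141); u = 584.4·(-0.08093)/0.86141 + 314.2 = 259.2984, v = 653.9·(+0.29490)/0.86141 + 223.9 = 447.7594
M2: Pc = R·M2+t = (-0.05095, +0.13787, +0.88052); u = 584.4·(-0.05095)/0.88052 + 314.2 = 280.3814, v = 653.9·(+0.13787)/0.88052 + 223.9 = 326.2876
M3: Pc = R·M3+t = (-0.20867, +0.10970, +0.89639); u = 584.4·(-0.20867)/0.89639 + 314.2 = 178.1551, v = 653.9·(+0.10970)/0.89639 + 223.9 = 303.9247

c0=(155.23, 422.71) c1=(259.30, 447.76) c2=(280.38, 326.29) c3=(178.16, 303.92)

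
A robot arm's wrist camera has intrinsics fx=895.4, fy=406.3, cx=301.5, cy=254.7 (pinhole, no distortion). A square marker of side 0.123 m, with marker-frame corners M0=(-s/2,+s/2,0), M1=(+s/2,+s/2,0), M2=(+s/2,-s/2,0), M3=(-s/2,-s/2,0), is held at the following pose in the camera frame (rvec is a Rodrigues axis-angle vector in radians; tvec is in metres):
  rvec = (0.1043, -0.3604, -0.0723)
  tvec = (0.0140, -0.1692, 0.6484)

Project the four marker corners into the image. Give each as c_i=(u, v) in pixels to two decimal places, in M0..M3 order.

c0=(244.73, 188.88) c1=(400.18, 186.47) c2=(393.64, 110.21) c3=(234.21, 107.42)

Intrinsics K: fx=895.4, fy=406.3, cx=301.5, cy=254.7
Marker side s = 0.123 m; corners in marker frame (Z=0):
  M0 = (-0.0615, +0.0615, 0)
  M1 = (+0.0615, +0.0615, 0)
  M2 = (+0.0615, -0.0615, 0)
  M3 = (-0.0615, -0.0615, 0)
rvec = (0.1043, -0.3604, -0.0723), |rvec| = θ = 0.38209 rad = 21.892°
Rodrigues: sinθ=0.37286, 1−cosθ=0.07211; R = I + sinθ·[k]× + (1−cosθ)·[k]×²:
    [+0.93326 +0.05199 -0.35542]
    [-0.08912 +0.99204 -0.08891]
    [+0.34797 +0.11465 +0.93047]
t = (0.0140, -0.1692, 0.6484) m
M0: Pc = R·M0+t = (-0.04020, -0.10271, +0.63405); u = 895.4·(-0.04020)/0.63405 + 301.5 = 244.7323, v = 406.3·(-0.10271)/0.63405 + 254.7 = 188.8845
M1: Pc = R·M1+t = (+0.07459, -0.11367, +0.67685); u = 895.4·(+0.07459)/0.67685 + 301.5 = 400.1779, v = 406.3·(-0.11367)/0.67685 + 254.7 = 186.4661
M2: Pc = R·M2+t = (+0.06820, -0.23569, +0.66275); u = 895.4·(+0.06820)/0.66275 + 301.5 = 393.6386, v = 406.3·(-0.23569)/0.66275 + 254.7 = 110.2086
M3: Pc = R·M3+t = (-0.04659, -0.22473, +0.61995); u = 895.4·(-0.04659)/0.61995 + 301.5 = 234.2056, v = 406.3·(-0.22473)/0.61995 + 254.7 = 107.4173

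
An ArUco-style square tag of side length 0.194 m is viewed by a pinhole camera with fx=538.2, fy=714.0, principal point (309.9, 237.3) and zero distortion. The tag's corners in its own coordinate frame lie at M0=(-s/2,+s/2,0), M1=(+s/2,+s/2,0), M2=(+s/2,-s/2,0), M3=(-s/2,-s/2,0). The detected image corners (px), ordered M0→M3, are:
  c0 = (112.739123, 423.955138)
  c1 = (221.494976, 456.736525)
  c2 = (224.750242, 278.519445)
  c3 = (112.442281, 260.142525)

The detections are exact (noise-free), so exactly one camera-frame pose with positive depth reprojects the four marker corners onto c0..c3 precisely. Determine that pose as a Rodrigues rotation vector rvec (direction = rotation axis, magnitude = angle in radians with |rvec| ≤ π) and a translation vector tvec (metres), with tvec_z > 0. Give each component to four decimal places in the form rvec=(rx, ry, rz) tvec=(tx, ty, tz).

rvec=(0.1163, 0.3743, 0.0669) tvec=(-0.2114, 0.1305, 0.7875)

Intrinsics K: fx=538.2, fy=714.0, cx=309.9, cy=237.3
Marker side s = 0.194 m; corners in marker frame (Z=0):
  M0 = (-0.0970, +0.0970, 0)
  M1 = (+0.0970, +0.0970, 0)
  M2 = (+0.0970, -0.0970, 0)
  M3 = (-0.0970, -0.0970, 0)
Detected image corners:
  c0 = (112.739123, 423.955138) px
  c1 = (221.494976, 456.736525) px
  c2 = (224.750242, 278.519445) px
  c3 = (112.442281, 260.142525) px
Planar DLT: solve 8×8 A·h = b for H (H[2,2]=1):
  H  [+492.72671 +19.55883 +165.38979]
  H  [-30.10159 +936.47505 +355.59329]
  H  [-0.45803 +0.15952 +1.00000]
B = K⁻¹H; ‖b₁‖=1.269855, ‖b₂‖=1.269855; λ = 2/(‖b₁‖+‖b₂‖) = 0.787491, sign → tz>0 ⇒ λ=+0.787491
r₁ = λ·B[:,0] = (+0.92865,+0.08668,-0.36070); r₂ = λ·B[:,1] = (-0.04372,+0.99111,+0.12562)
r₃ = r₁×r₂ = (+0.36838,-0.10089,+0.92418); SVD([r₁ r₂ r₃]) → R = UVᵀ:
  R  [+0.92865 -0.04372 +0.36838]
  R  [+0.08668 +0.99111 -0.10089]
  R  [-0.36070 +0.12562 +0.92418]
t = (-0.21145, +0.13047, +0.78749) m
tr R = 2.843946; θ = arccos((tr R − 1)/2) = 0.397652 rad = 22.784°
axis k = ((R−Rᵀ)₃₂, (R−Rᵀ)₁₃, (R−Rᵀ)₂₁) / (2 sinθ) = (+0.292461, +0.941341, +0.168358)
rvec = θ·k = (+0.116297, +0.374326, +0.066948)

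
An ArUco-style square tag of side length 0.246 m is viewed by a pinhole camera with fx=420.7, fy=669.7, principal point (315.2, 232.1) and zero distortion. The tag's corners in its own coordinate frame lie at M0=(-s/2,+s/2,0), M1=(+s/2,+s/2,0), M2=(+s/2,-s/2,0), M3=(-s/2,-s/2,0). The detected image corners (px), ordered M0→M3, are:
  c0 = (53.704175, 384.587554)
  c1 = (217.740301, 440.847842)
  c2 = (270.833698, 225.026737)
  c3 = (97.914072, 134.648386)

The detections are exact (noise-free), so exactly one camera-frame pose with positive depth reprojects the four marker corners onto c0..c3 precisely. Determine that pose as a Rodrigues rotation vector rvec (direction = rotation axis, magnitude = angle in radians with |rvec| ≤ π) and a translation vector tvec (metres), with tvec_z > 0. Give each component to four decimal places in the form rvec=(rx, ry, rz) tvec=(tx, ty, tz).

Intrinsics K: fx=420.7, fy=669.7, cx=315.2, cy=232.1
Marker side s = 0.246 m; corners in marker frame (Z=0):
  M0 = (-0.1230, +0.1230, 0)
  M1 = (+0.1230, +0.1230, 0)
  M2 = (+0.1230, -0.1230, 0)
  M3 = (-0.1230, -0.1230, 0)
Detected image corners:
  c0 = (53.704175, 384.587554) px
  c1 = (217.740301, 440.847842) px
  c2 = (270.833698, 225.026737) px
  c3 = (97.914072, 134.648386) px
Planar DLT: solve 8×8 A·h = b for H (H[2,2]=1):
  H  [+761.55531 -142.16919 +164.00400]
  H  [+438.44073 +1047.45728 +303.53211]
  H  [+0.48406 +0.35412 +1.00000]
B = K⁻¹H; ‖b₁‖=1.602117, ‖b₂‖=1.602117; λ = 2/(‖b₁‖+‖b₂‖) = 0.624174, sign → tz>0 ⇒ λ=+0.624174
r₁ = λ·B[:,0] = (+0.90352,+0.30392,+0.30214); r₂ = λ·B[:,1] = (-0.37654,+0.89965,+0.22103)
r₃ = r₁×r₂ = (-0.20464,-0.31347,+0.92729); SVD([r₁ r₂ r₃]) → R = UVᵀ:
  R  [+0.90352 -0.37654 -0.20464]
  R  [+0.30392 +0.89965 -0.31347]
  R  [+0.30214 +0.22103 +0.92729]
t = (-0.22432, +0.06658, +0.62417) m
tr R = 2.730450; θ = arccos((tr R − 1)/2) = 0.525197 rad = 30.092°
axis k = ((R−Rᵀ)₃₂, (R−Rᵀ)₁₃, (R−Rᵀ)₂₁) / (2 sinθ) = (+0.533033, -0.505375, +0.678581)
rvec = θ·k = (+0.279948, -0.265422, +0.356389)

rvec=(0.2799, -0.2654, 0.3564) tvec=(-0.2243, 0.0666, 0.6242)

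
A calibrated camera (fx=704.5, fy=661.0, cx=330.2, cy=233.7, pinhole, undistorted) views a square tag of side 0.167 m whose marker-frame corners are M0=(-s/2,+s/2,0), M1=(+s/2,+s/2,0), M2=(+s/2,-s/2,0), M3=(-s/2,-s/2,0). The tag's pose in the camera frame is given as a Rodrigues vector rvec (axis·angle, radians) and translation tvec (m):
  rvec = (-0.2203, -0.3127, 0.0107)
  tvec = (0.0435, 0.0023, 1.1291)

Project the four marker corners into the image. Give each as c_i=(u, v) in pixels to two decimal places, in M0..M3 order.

Intrinsics K: fx=704.5, fy=661.0, cx=330.2, cy=233.7
Marker side s = 0.167 m; corners in marker frame (Z=0):
  M0 = (-0.0835, +0.0835, 0)
  M1 = (+0.0835, +0.0835, 0)
  M2 = (+0.0835, -0.0835, 0)
  M3 = (-0.0835, -0.0835, 0)
rvec = (-0.2203, -0.3127, 0.0107), |rvec| = θ = 0.38266 rad = 21.925°
Rodrigues: sinθ=0.37339, 1−cosθ=0.07232; R = I + sinθ·[k]× + (1−cosθ)·[k]×²:
    [+0.95165 +0.02358 -0.30629]
    [+0.04447 +0.97597 +0.21331]
    [+0.30396 -0.21662 +0.92773]
t = (0.0435, 0.0023, 1.1291) m
M0: Pc = R·M0+t = (-0.03399, +0.08008, +1.08563); u = 704.5·(-0.03399)/1.08563 + 330.2 = 308.1408, v = 661.0·(+0.08008)/1.08563 + 233.7 = 282.4581
M1: Pc = R·M1+t = (+0.12493, +0.08751, +1.13639); u = 704.5·(+0.12493)/1.13639 + 330.2 = 407.6507, v = 661.0·(+0.08751)/1.13639 + 233.7 = 284.5995
M2: Pc = R·M2+t = (+0.12099, -0.07548, +1.17257); u = 704.5·(+0.12099)/1.17257 + 330.2 = 402.8949, v = 661.0·(-0.07548)/1.17257 + 233.7 = 191.1500
M3: Pc = R·M3+t = (-0.03793, -0.08291, +1.12181); u = 704.5·(-0.03793)/1.12181 + 330.2 = 306.3786, v = 661.0·(-0.08291)/1.12181 + 233.7 = 184.8491

c0=(308.14, 282.46) c1=(407.65, 284.60) c2=(402.89, 191.15) c3=(306.38, 184.85)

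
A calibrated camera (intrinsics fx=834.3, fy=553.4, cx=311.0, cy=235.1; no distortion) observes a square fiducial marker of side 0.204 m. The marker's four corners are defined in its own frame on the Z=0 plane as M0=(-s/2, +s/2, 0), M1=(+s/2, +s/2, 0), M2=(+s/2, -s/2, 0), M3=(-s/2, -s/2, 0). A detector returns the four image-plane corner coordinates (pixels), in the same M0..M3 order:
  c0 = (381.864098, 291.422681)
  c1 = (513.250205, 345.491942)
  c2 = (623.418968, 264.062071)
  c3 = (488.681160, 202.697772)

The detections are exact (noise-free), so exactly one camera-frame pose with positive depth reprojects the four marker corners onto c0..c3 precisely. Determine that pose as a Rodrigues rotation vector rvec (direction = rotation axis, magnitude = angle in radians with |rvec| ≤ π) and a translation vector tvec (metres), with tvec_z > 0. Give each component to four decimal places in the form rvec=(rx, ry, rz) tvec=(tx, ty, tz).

Intrinsics K: fx=834.3, fy=553.4, cx=311.0, cy=235.1
Marker side s = 0.204 m; corners in marker frame (Z=0):
  M0 = (-0.1020, +0.1020, 0)
  M1 = (+0.1020, +0.1020, 0)
  M2 = (+0.1020, -0.1020, 0)
  M3 = (-0.1020, -0.1020, 0)
Detected image corners:
  c0 = (381.864098, 291.422681) px
  c1 = (513.250205, 345.491942) px
  c2 = (623.418968, 264.062071) px
  c3 = (488.681160, 202.697772) px
Planar DLT: solve 8×8 A·h = b for H (H[2,2]=1):
  H  [+760.75101 -381.38883 +501.61331]
  H  [+342.16799 +499.47022 +277.85884]
  H  [+0.21669 +0.30016 +1.00000]
B = K⁻¹H; ‖b₁‖=1.007254, ‖b₂‖=1.007254; λ = 2/(‖b₁‖+‖b₂‖) = 0.992798, sign → tz>0 ⇒ λ=+0.992798
r₁ = λ·B[:,0] = (+0.82508,+0.52245,+0.21513); r₂ = λ·B[:,1] = (-0.56493,+0.76945,+0.29800)
r₃ = r₁×r₂ = (-0.00985,-0.36741,+0.93001); SVD([r₁ r₂ r₃]) → R = UVᵀ:
  R  [+0.82508 -0.56493 -0.00985]
  R  [+0.52245 +0.76945 -0.36741]
  R  [+0.21513 +0.29800 +0.93001]
t = (+0.22683, +0.07671, +0.99280) m
tr R = 2.524541; θ = arccos((tr R − 1)/2) = 0.703983 rad = 40.335°
axis k = ((R−Rᵀ)₃₂, (R−Rᵀ)₁₃, (R−Rᵀ)₂₁) / (2 sinθ) = (+0.514017, -0.173794, +0.839989)
rvec = θ·k = (+0.361859, -0.122348, +0.591338)

rvec=(0.3619, -0.1223, 0.5913) tvec=(0.2268, 0.0767, 0.9928)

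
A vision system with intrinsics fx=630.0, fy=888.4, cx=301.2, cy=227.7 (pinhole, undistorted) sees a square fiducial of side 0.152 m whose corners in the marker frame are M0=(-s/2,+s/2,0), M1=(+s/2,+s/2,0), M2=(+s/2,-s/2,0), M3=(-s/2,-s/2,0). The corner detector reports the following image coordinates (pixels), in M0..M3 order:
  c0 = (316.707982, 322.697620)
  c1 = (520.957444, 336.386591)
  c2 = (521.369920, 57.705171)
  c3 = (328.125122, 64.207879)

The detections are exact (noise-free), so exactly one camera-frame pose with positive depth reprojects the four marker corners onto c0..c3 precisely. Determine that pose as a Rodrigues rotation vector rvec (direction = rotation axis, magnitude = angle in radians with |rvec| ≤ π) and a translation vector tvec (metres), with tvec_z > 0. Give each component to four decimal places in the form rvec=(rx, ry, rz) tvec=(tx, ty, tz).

Intrinsics K: fx=630.0, fy=888.4, cx=301.2, cy=227.7
Marker side s = 0.152 m; corners in marker frame (Z=0):
  M0 = (-0.0760, +0.0760, 0)
  M1 = (+0.0760, +0.0760, 0)
  M2 = (+0.0760, -0.0760, 0)
  M3 = (-0.0760, -0.0760, 0)
Detected image corners:
  c0 = (316.707982, 322.697620) px
  c1 = (520.957444, 336.386591) px
  c2 = (521.369920, 57.705171) px
  c3 = (328.125122, 64.207879) px
Planar DLT: solve 8×8 A·h = b for H (H[2,2]=1):
  H  [+1100.02878 -200.05343 +418.17820]
  H  [-73.85234 +1690.56992 +191.31588]
  H  [-0.48952 -0.37885 +1.00000]
B = K⁻¹H; ‖b₁‖=2.040168, ‖b₂‖=2.040168; λ = 2/(‖b₁‖+‖b₂‖) = 0.490156, sign → tz>0 ⇒ λ=+0.490156
r₁ = λ·B[:,0] = (+0.97057,+0.02075,-0.23994); r₂ = λ·B[:,1] = (-0.06687,+0.98033,-0.18569)
r₃ = r₁×r₂ = (+0.23137,+0.19627,+0.95286); SVD([r₁ r₂ r₃]) → R = UVᵀ:
  R  [+0.97057 -0.06687 +0.23137]
  R  [+0.02075 +0.98033 +0.19627]
  R  [-0.23994 -0.18569 +0.95286]
t = (+0.09101, -0.02007, +0.49016) m
tr R = 2.903757; θ = arccos((tr R − 1)/2) = 0.311488 rad = 17.847°
axis k = ((R−Rᵀ)₃₂, (R−Rᵀ)₁₃, (R−Rᵀ)₂₁) / (2 sinθ) = (-0.623158, +0.768922, +0.142946)
rvec = θ·k = (-0.194106, +0.239510, +0.044526)

rvec=(-0.1941, 0.2395, 0.0445) tvec=(0.0910, -0.0201, 0.4902)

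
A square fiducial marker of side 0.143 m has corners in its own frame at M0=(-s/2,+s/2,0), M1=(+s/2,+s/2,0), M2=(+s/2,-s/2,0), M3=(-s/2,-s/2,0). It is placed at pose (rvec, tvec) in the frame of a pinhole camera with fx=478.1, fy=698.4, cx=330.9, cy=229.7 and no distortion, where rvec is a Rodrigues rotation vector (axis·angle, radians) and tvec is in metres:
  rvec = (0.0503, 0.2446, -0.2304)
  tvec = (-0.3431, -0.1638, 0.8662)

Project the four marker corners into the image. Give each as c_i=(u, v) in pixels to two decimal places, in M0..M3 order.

Intrinsics K: fx=478.1, fy=698.4, cx=330.9, cy=229.7
Marker side s = 0.143 m; corners in marker frame (Z=0):
  M0 = (-0.0715, +0.0715, 0)
  M1 = (+0.0715, +0.0715, 0)
  M2 = (+0.0715, -0.0715, 0)
  M3 = (-0.0715, -0.0715, 0)
rvec = (0.0503, 0.2446, -0.2304), |rvec| = θ = 0.33977 rad = 19.467°
Rodrigues: sinθ=0.33327, 1−cosθ=0.05717; R = I + sinθ·[k]× + (1−cosθ)·[k]×²:
    [+0.94408 +0.23209 +0.23418]
    [-0.21990 +0.97246 -0.07725]
    [-0.24566 +0.02143 +0.96912]
t = (-0.3431, -0.1638, 0.8662) m
M0: Pc = R·M0+t = (-0.39401, -0.07855, +0.88530); u = 478.1·(-0.39401)/0.88530 + 330.9 = 118.1181, v = 698.4·(-0.07855)/0.88530 + 229.7 = 167.7358
M1: Pc = R·M1+t = (-0.25900, -0.10999, +0.85017); u = 478.1·(-0.25900)/0.85017 + 330.9 = 185.2467, v = 698.4·(-0.10999)/0.85017 + 229.7 = 139.3432
M2: Pc = R·M2+t = (-0.29219, -0.24905, +0.84710); u = 478.1·(-0.29219)/0.84710 + 330.9 = 165.9885, v = 698.4·(-0.24905)/0.84710 + 229.7 = 24.3660
M3: Pc = R·M3+t = (-0.42720, -0.21761, +0.88223); u = 478.1·(-0.42720)/0.88223 + 330.9 = 99.3936, v = 698.4·(-0.21761)/0.88223 + 229.7 = 57.4354

c0=(118.12, 167.74) c1=(185.25, 139.34) c2=(165.99, 24.37) c3=(99.39, 57.44)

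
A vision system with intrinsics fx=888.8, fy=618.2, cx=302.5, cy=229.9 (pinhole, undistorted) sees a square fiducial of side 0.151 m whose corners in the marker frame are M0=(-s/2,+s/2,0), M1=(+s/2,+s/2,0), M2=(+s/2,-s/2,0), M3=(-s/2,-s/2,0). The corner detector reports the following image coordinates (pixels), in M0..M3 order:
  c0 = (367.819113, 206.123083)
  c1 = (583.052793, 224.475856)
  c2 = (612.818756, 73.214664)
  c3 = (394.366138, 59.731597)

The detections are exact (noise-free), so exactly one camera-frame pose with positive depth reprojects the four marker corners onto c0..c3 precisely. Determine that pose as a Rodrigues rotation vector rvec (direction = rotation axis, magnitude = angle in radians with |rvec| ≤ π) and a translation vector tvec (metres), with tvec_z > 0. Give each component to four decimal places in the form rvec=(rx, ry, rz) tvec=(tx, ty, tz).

rvec=(0.0346, 0.1433, 0.1253) tvec=(0.1304, -0.0899, 0.6260)

Intrinsics K: fx=888.8, fy=618.2, cx=302.5, cy=229.9
Marker side s = 0.151 m; corners in marker frame (Z=0):
  M0 = (-0.0755, +0.0755, 0)
  M1 = (+0.0755, +0.0755, 0)
  M2 = (+0.0755, -0.0755, 0)
  M3 = (-0.0755, -0.0755, 0)
Detected image corners:
  c0 = (367.819113, 206.123083) px
  c1 = (583.052793, 224.475856) px
  c2 = (612.818756, 73.214664) px
  c3 = (394.366138, 59.731597) px
Planar DLT: solve 8×8 A·h = b for H (H[2,2]=1):
  H  [+1326.29347 -152.40724 +487.60622]
  H  [+73.92889 +995.08281 +141.14048]
  H  [-0.22410 +0.06921 +1.00000]
B = K⁻¹H; ‖b₁‖=1.597369, ‖b₂‖=1.597369; λ = 2/(‖b₁‖+‖b₂‖) = 0.626029, sign → tz>0 ⇒ λ=+0.626029
r₁ = λ·B[:,0] = (+0.98193,+0.12704,-0.14029); r₂ = λ·B[:,1] = (-0.12209,+0.99157,+0.04333)
r₃ = r₁×r₂ = (+0.14461,-0.02542,+0.98916); SVD([r₁ r₂ r₃]) → R = UVᵀ:
  R  [+0.98193 -0.12209 +0.14461]
  R  [+0.12704 +0.99157 -0.02542]
  R  [-0.14029 +0.04333 +0.98916]
t = (+0.13038, -0.08988, +0.62603) m
tr R = 2.962661; θ = arccos((tr R − 1)/2) = 0.193535 rad = 11.089°
axis k = ((R−Rᵀ)₃₂, (R−Rᵀ)₁₃, (R−Rᵀ)₂₁) / (2 sinθ) = (+0.178712, +0.740665, +0.647671)
rvec = θ·k = (+0.034587, +0.143345, +0.125347)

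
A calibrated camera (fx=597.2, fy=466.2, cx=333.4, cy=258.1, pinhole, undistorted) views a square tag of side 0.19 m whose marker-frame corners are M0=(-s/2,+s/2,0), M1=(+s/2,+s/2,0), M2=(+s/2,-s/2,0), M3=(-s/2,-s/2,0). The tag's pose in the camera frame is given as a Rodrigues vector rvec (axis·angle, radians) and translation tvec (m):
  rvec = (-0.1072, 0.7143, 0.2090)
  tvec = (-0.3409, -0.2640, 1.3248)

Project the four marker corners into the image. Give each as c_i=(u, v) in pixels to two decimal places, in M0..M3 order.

Intrinsics K: fx=597.2, fy=466.2, cx=333.4, cy=258.1
Marker side s = 0.19 m; corners in marker frame (Z=0):
  M0 = (-0.0950, +0.0950, 0)
  M1 = (+0.0950, +0.0950, 0)
  M2 = (+0.0950, -0.0950, 0)
  M3 = (-0.0950, -0.0950, 0)
rvec = (-0.1072, 0.7143, 0.2090), |rvec| = θ = 0.75193 rad = 43.082°
Rodrigues: sinθ=0.68305, 1−cosθ=0.26963; R = I + sinθ·[k]× + (1−cosθ)·[k]×²:
    [+0.73585 -0.22637 +0.63818]
    [+0.15334 +0.97369 +0.16857]
    [-0.65955 -0.02619 +0.75120]
t = (-0.3409, -0.2640, 1.3248) m
M0: Pc = R·M0+t = (-0.43231, -0.18607, +1.38497); u = 597.2·(-0.43231)/1.38497 + 333.4 = 146.9870, v = 466.2·(-0.18607)/1.38497 + 258.1 = 195.4674
M1: Pc = R·M1+t = (-0.29250, -0.15693, +1.25965); u = 597.2·(-0.29250)/1.25965 + 333.4 = 194.7267, v = 466.2·(-0.15693)/1.25965 + 258.1 = 200.0191
M2: Pc = R·M2+t = (-0.24949, -0.34193, +1.26463); u = 597.2·(-0.24949)/1.26463 + 333.4 = 215.5832, v = 466.2·(-0.34193)/1.26463 + 258.1 = 132.0479
M3: Pc = R·M3+t = (-0.38930, -0.37107, +1.38995); u = 597.2·(-0.38930)/1.38995 + 333.4 = 166.1341, v = 466.2·(-0.37107)/1.38995 + 258.1 = 133.6406

c0=(146.99, 195.47) c1=(194.73, 200.02) c2=(215.58, 132.05) c3=(166.13, 133.64)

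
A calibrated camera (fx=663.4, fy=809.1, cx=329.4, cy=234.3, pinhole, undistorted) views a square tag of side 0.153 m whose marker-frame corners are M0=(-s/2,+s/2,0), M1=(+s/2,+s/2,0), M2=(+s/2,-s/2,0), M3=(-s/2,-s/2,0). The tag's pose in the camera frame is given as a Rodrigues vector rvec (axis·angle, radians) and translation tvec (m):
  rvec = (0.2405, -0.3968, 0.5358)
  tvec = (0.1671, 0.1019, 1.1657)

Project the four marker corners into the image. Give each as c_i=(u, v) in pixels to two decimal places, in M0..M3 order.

c0=(367.59, 327.53) c1=(431.68, 368.25) c2=(479.15, 283.42) c3=(416.78, 237.11)

Intrinsics K: fx=663.4, fy=809.1, cx=329.4, cy=234.3
Marker side s = 0.153 m; corners in marker frame (Z=0):
  M0 = (-0.0765, +0.0765, 0)
  M1 = (+0.0765, +0.0765, 0)
  M2 = (+0.0765, -0.0765, 0)
  M3 = (-0.0765, -0.0765, 0)
rvec = (0.2405, -0.3968, 0.5358), |rvec| = θ = 0.70878 rad = 40.610°
Rodrigues: sinθ=0.65091, 1−cosθ=0.24084; R = I + sinθ·[k]× + (1−cosθ)·[k]×²:
    [+0.78688 -0.53780 -0.30262]
    [+0.44630 +0.83464 -0.32279]
    [+0.42618 +0.11894 +0.89679]
t = (0.1671, 0.1019, 1.1657) m
M0: Pc = R·M0+t = (+0.06576, +0.13161, +1.14220); u = 663.4·(+0.06576)/1.14220 + 329.4 = 367.5950, v = 809.1·(+0.13161)/1.14220 + 234.3 = 327.5274
M1: Pc = R·M1+t = (+0.18615, +0.19989, +1.20740); u = 663.4·(+0.18615)/1.20740 + 329.4 = 431.6817, v = 809.1·(+0.19989)/1.20740 + 234.3 = 368.2509
M2: Pc = R·M2+t = (+0.26844, +0.07219, +1.18920); u = 663.4·(+0.26844)/1.18920 + 329.4 = 479.1490, v = 809.1·(+0.07219)/1.18920 + 234.3 = 283.4174
M3: Pc = R·M3+t = (+0.14805, +0.00391, +1.12400); u = 663.4·(+0.14805)/1.12400 + 329.4 = 416.7784, v = 809.1·(+0.00391)/1.12400 + 234.3 = 237.1132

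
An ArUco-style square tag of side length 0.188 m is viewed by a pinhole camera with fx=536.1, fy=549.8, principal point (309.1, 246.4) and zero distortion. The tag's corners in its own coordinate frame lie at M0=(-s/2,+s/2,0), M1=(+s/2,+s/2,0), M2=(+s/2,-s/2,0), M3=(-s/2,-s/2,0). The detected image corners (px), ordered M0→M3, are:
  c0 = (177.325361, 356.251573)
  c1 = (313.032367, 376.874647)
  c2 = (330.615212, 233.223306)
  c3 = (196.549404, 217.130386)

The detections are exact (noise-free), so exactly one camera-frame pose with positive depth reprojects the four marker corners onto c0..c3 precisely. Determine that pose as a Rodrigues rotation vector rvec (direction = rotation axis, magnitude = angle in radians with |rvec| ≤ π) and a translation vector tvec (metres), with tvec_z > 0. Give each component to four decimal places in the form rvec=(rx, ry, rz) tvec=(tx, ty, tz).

rvec=(-0.0702, 0.1122, 0.1233) tvec=(-0.0756, 0.0646, 0.7280)

Intrinsics K: fx=536.1, fy=549.8, cx=309.1, cy=246.4
Marker side s = 0.188 m; corners in marker frame (Z=0):
  M0 = (-0.0940, +0.0940, 0)
  M1 = (+0.0940, +0.0940, 0)
  M2 = (+0.0940, -0.0940, 0)
  M3 = (-0.0940, -0.0940, 0)
Detected image corners:
  c0 = (177.325361, 356.251573) px
  c1 = (313.032367, 376.874647) px
  c2 = (330.615212, 233.223306) px
  c3 = (196.549404, 217.130386) px
Planar DLT: solve 8×8 A·h = b for H (H[2,2]=1):
  H  [+676.94626 -119.94493 +253.44604]
  H  [+50.44646 +726.29895 +295.15820]
  H  [-0.15921 -0.08644 +1.00000]
B = K⁻¹H; ‖b₁‖=1.373561, ‖b₂‖=1.373561; λ = 2/(‖b₁‖+‖b₂‖) = 0.728035, sign → tz>0 ⇒ λ=+0.728035
r₁ = λ·B[:,0] = (+0.98614,+0.11875,-0.11591); r₂ = λ·B[:,1] = (-0.12660,+0.98996,-0.06293)
r₃ = r₁×r₂ = (+0.10727,+0.07673,+0.99126); SVD([r₁ r₂ r₃]) → R = UVᵀ:
  R  [+0.98614 -0.12660 +0.10727]
  R  [+0.11875 +0.98996 +0.07673]
  R  [-0.11591 -0.06293 +0.99126]
t = (-0.07558, +0.06456, +0.72803) m
tr R = 2.967356; θ = arccos((tr R − 1)/2) = 0.180924 rad = 10.366°
axis k = ((R−Rᵀ)₃₂, (R−Rᵀ)₁₃, (R−Rᵀ)₂₁) / (2 sinθ) = (-0.388094, +0.620154, +0.681757)
rvec = θ·k = (-0.070215, +0.112201, +0.123346)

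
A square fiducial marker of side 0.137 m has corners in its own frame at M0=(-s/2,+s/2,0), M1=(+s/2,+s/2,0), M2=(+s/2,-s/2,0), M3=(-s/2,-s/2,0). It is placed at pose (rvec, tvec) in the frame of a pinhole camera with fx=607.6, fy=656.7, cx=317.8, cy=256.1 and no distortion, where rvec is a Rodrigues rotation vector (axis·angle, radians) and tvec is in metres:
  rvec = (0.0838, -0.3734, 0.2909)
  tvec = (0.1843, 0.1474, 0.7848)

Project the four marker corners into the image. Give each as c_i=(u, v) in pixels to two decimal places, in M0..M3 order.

Intrinsics K: fx=607.6, fy=656.7, cx=317.8, cy=256.1
Marker side s = 0.137 m; corners in marker frame (Z=0):
  M0 = (-0.0685, +0.0685, 0)
  M1 = (+0.0685, +0.0685, 0)
  M2 = (+0.0685, -0.0685, 0)
  M3 = (-0.0685, -0.0685, 0)
rvec = (0.0838, -0.3734, 0.2909), |rvec| = θ = 0.48070 rad = 27.542°
Rodrigues: sinθ=0.46240, 1−cosθ=0.11333; R = I + sinθ·[k]× + (1−cosθ)·[k]×²:
    [+0.89012 -0.29517 -0.34723]
    [+0.26448 +0.95505 -0.13388]
    [+0.37114 +0.02734 +0.92817]
t = (0.1843, 0.1474, 0.7848) m
M0: Pc = R·M0+t = (+0.10311, +0.19470, +0.76125); u = 607.6·(+0.10311)/0.76125 + 317.8 = 400.0967, v = 656.7·(+0.19470)/0.76125 + 256.1 = 424.0638
M1: Pc = R·M1+t = (+0.22505, +0.23094, +0.81210); u = 607.6·(+0.22505)/0.81210 + 317.8 = 486.1824, v = 656.7·(+0.23094)/0.81210 + 256.1 = 442.8476
M2: Pc = R·M2+t = (+0.26549, +0.10010, +0.80835); u = 607.6·(+0.26549)/0.80835 + 317.8 = 517.3583, v = 656.7·(+0.10010)/0.80835 + 256.1 = 337.4172
M3: Pc = R·M3+t = (+0.14355, +0.06386, +0.75750); u = 607.6·(+0.14355)/0.75750 + 317.8 = 432.9396, v = 656.7·(+0.06386)/0.75750 + 256.1 = 311.4637

c0=(400.10, 424.06) c1=(486.18, 442.85) c2=(517.36, 337.42) c3=(432.94, 311.46)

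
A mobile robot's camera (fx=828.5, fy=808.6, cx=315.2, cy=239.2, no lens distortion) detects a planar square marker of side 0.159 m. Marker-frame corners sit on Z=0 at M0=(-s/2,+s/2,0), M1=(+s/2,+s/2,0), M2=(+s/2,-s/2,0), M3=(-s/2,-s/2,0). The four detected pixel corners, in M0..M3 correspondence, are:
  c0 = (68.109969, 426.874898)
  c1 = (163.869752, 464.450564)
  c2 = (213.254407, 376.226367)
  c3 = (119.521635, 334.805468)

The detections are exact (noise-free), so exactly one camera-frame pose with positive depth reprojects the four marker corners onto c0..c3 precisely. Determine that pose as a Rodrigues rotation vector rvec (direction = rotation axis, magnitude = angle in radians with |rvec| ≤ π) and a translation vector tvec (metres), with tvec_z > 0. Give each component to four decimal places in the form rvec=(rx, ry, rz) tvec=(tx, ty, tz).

rvec=(0.0925, -0.3289, 0.4940) tvec=(-0.2610, 0.2501, 1.2496)

Intrinsics K: fx=828.5, fy=808.6, cx=315.2, cy=239.2
Marker side s = 0.159 m; corners in marker frame (Z=0):
  M0 = (-0.0795, +0.0795, 0)
  M1 = (+0.0795, +0.0795, 0)
  M2 = (+0.0795, -0.0795, 0)
  M3 = (-0.0795, -0.0795, 0)
Detected image corners:
  c0 = (68.109969, 426.874898) px
  c1 = (163.869752, 464.450564) px
  c2 = (213.254407, 376.226367) px
  c3 = (119.521635, 334.805468) px
Planar DLT: solve 8×8 A·h = b for H (H[2,2]=1):
  H  [+633.36017 -315.90221 +142.17516]
  H  [+354.71767 +569.35277 +401.02966]
  H  [+0.26538 +0.00661 +1.00000]
B = K⁻¹H; ‖b₁‖=0.800244, ‖b₂‖=0.800244; λ = 2/(‖b₁‖+‖b₂‖) = 1.249619, sign → tz>0 ⇒ λ=+1.249619
r₁ = λ·B[:,0] = (+0.82913,+0.45008,+0.33162); r₂ = λ·B[:,1] = (-0.47961,+0.87744,+0.00826)
r₃ = r₁×r₂ = (-0.28726,-0.16590,+0.94338); SVD([r₁ r₂ r₃]) → R = UVᵀ:
  R  [+0.82913 -0.47961 -0.28726]
  R  [+0.45008 +0.87744 -0.16590]
  R  [+0.33162 +0.00826 +0.94338]
t = (-0.26097, +0.25009, +1.24962) m
tr R = 2.649945; θ = arccos((tr R − 1)/2) = 0.600642 rad = 34.414°
axis k = ((R−Rᵀ)₃₂, (R−Rᵀ)₁₃, (R−Rᵀ)₂₁) / (2 sinθ) = (+0.154069, -0.547515, +0.822490)
rvec = θ·k = (+0.092541, -0.328861, +0.494023)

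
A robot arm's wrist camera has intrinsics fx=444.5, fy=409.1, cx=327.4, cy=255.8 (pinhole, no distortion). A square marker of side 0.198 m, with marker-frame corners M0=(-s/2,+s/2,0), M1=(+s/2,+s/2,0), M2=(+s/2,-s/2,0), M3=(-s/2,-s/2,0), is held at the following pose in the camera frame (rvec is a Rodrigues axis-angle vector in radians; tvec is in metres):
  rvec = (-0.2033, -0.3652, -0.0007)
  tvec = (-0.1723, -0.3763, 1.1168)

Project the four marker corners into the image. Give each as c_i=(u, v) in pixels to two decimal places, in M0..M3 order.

Intrinsics K: fx=444.5, fy=409.1, cx=327.4, cy=255.8
Marker side s = 0.198 m; corners in marker frame (Z=0):
  M0 = (-0.0990, +0.0990, 0)
  M1 = (+0.0990, +0.0990, 0)
  M2 = (+0.0990, -0.0990, 0)
  M3 = (-0.0990, -0.0990, 0)
rvec = (-0.2033, -0.3652, -0.0007), |rvec| = θ = 0.41797 rad = 23.948°
Rodrigues: sinθ=0.40591, 1−cosθ=0.08609; R = I + sinθ·[k]× + (1−cosθ)·[k]×²:
    [+0.93428 +0.03727 -0.35459]
    [+0.03591 +0.97963 +0.19756]
    [+0.35473 -0.19731 +0.91391]
t = (-0.1723, -0.3763, 1.1168) m
M0: Pc = R·M0+t = (-0.26110, -0.28287, +1.06215); u = 444.5·(-0.26110)/1.06215 + 327.4 = 218.1300, v = 409.1·(-0.28287)/1.06215 + 255.8 = 146.8487
M1: Pc = R·M1+t = (-0.07612, -0.27576, +1.13238); u = 444.5·(-0.07612)/1.13238 + 327.4 = 297.5214, v = 409.1·(-0.27576)/1.13238 + 255.8 = 156.1748
M2: Pc = R·M2+t = (-0.08350, -0.46973, +1.17145); u = 444.5·(-0.08350)/1.17145 + 327.4 = 295.7181, v = 409.1·(-0.46973)/1.17145 + 255.8 = 91.7589
M3: Pc = R·M3+t = (-0.26848, -0.47684, +1.10122); u = 444.5·(-0.26848)/1.10122 + 327.4 = 219.0282, v = 409.1·(-0.47684)/1.10122 + 255.8 = 78.6552

c0=(218.13, 146.85) c1=(297.52, 156.17) c2=(295.72, 91.76) c3=(219.03, 78.66)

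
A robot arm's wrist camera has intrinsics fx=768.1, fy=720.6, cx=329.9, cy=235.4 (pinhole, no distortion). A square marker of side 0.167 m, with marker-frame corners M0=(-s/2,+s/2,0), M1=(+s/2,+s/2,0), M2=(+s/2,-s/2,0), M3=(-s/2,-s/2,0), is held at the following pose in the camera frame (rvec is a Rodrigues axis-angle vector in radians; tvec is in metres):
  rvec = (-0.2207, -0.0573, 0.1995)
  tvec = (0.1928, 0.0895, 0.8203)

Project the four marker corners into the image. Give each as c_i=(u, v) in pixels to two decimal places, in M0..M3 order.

c0=(421.45, 372.89) c1=(576.81, 402.22) c2=(594.87, 258.17) c3=(446.55, 229.14)

Intrinsics K: fx=768.1, fy=720.6, cx=329.9, cy=235.4
Marker side s = 0.167 m; corners in marker frame (Z=0):
  M0 = (-0.0835, +0.0835, 0)
  M1 = (+0.0835, +0.0835, 0)
  M2 = (+0.0835, -0.0835, 0)
  M3 = (-0.0835, -0.0835, 0)
rvec = (-0.2207, -0.0573, 0.1995), |rvec| = θ = 0.30297 rad = 17.359°
Rodrigues: sinθ=0.29836, 1−cosθ=0.04555; R = I + sinθ·[k]× + (1−cosθ)·[k]×²:
    [+0.97862 -0.19019 -0.07827]
    [+0.20274 +0.95608 +0.21167]
    [+0.03458 -0.22301 +0.97420]
t = (0.1928, 0.0895, 0.8203) m
M0: Pc = R·M0+t = (+0.09520, +0.15240, +0.79879); u = 768.1·(+0.09520)/0.79879 + 329.9 = 421.4465, v = 720.6·(+0.15240)/0.79879 + 235.4 = 372.8860
M1: Pc = R·M1+t = (+0.25863, +0.18626, +0.80457); u = 768.1·(+0.25863)/0.80457 + 329.9 = 576.8121, v = 720.6·(+0.18626)/0.80457 + 235.4 = 402.2229
M2: Pc = R·M2+t = (+0.29040, +0.02660, +0.84181); u = 768.1·(+0.29040)/0.84181 + 329.9 = 594.8685, v = 720.6·(+0.02660)/0.84181 + 235.4 = 258.1662
M3: Pc = R·M3+t = (+0.12697, -0.00726, +0.83603); u = 768.1·(+0.12697)/0.83603 + 329.9 = 446.5487, v = 720.6·(-0.00726)/0.83603 + 235.4 = 229.1412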